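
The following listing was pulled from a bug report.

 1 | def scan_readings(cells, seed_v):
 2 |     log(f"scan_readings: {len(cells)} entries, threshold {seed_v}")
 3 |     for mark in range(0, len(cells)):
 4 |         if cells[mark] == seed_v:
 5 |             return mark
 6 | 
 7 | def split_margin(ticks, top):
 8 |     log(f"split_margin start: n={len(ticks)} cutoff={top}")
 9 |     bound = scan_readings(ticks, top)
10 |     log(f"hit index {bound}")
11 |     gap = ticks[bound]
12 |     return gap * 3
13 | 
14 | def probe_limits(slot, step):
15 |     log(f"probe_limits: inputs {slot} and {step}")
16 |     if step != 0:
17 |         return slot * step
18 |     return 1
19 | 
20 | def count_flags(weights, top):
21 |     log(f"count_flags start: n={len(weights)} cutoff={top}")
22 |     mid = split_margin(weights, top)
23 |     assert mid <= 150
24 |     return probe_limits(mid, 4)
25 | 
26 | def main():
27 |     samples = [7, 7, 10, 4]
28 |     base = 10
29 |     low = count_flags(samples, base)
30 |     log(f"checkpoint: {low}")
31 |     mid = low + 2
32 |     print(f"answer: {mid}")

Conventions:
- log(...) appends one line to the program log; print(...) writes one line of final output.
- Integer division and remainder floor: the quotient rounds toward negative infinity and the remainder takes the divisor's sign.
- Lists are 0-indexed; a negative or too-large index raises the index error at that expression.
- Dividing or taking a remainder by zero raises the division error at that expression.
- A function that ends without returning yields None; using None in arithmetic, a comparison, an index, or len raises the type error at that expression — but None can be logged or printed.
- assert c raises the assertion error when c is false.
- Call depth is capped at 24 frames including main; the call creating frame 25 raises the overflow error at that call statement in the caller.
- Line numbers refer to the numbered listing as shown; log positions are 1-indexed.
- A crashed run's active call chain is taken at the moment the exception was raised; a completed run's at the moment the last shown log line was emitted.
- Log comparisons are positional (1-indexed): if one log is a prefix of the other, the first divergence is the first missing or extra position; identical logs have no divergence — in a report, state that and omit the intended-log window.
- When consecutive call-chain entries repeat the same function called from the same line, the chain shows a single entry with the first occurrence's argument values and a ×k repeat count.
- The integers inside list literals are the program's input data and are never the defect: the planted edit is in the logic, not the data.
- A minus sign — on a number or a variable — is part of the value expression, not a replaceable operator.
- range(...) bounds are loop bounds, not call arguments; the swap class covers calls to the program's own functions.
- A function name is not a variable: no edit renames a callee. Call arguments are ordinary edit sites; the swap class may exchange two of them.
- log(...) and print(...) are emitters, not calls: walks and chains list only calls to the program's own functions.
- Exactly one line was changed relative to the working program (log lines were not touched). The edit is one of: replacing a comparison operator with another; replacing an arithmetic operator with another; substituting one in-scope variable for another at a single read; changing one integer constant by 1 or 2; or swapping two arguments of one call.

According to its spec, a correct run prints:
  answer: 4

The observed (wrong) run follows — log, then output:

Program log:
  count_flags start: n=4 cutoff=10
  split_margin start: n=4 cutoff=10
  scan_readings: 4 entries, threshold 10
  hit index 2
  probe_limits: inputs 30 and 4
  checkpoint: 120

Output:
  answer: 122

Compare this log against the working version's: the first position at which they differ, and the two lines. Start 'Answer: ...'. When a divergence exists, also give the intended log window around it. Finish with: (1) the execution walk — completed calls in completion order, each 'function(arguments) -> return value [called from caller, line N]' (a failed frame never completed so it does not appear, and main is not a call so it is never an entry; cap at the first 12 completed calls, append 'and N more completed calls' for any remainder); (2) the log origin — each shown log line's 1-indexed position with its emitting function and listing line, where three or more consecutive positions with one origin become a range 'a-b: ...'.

Answer: position 6; shown 'checkpoint: 120' vs intended 'checkpoint: 2'.
Intended log window:
  4: hit index 2
  5: probe_limits: inputs 30 and 4
  6: checkpoint: 2
Execution walk:
  scan_readings([7, 7, 10, 4], 10) -> 2  [called from split_margin, line 9]
  split_margin([7, 7, 10, 4], 10) -> 30  [called from count_flags, line 22]
  probe_limits(30, 4) -> 120  [called from count_flags, line 24]
  count_flags([7, 7, 10, 4], 10) -> 120  [called from main, line 29]
Log origin:
  1: logged in count_flags at line 21
  2: logged in split_margin at line 8
  3: logged in scan_readings at line 2
  4: logged in split_margin at line 10
  5: logged in probe_limits at line 15
  6: logged in main at line 30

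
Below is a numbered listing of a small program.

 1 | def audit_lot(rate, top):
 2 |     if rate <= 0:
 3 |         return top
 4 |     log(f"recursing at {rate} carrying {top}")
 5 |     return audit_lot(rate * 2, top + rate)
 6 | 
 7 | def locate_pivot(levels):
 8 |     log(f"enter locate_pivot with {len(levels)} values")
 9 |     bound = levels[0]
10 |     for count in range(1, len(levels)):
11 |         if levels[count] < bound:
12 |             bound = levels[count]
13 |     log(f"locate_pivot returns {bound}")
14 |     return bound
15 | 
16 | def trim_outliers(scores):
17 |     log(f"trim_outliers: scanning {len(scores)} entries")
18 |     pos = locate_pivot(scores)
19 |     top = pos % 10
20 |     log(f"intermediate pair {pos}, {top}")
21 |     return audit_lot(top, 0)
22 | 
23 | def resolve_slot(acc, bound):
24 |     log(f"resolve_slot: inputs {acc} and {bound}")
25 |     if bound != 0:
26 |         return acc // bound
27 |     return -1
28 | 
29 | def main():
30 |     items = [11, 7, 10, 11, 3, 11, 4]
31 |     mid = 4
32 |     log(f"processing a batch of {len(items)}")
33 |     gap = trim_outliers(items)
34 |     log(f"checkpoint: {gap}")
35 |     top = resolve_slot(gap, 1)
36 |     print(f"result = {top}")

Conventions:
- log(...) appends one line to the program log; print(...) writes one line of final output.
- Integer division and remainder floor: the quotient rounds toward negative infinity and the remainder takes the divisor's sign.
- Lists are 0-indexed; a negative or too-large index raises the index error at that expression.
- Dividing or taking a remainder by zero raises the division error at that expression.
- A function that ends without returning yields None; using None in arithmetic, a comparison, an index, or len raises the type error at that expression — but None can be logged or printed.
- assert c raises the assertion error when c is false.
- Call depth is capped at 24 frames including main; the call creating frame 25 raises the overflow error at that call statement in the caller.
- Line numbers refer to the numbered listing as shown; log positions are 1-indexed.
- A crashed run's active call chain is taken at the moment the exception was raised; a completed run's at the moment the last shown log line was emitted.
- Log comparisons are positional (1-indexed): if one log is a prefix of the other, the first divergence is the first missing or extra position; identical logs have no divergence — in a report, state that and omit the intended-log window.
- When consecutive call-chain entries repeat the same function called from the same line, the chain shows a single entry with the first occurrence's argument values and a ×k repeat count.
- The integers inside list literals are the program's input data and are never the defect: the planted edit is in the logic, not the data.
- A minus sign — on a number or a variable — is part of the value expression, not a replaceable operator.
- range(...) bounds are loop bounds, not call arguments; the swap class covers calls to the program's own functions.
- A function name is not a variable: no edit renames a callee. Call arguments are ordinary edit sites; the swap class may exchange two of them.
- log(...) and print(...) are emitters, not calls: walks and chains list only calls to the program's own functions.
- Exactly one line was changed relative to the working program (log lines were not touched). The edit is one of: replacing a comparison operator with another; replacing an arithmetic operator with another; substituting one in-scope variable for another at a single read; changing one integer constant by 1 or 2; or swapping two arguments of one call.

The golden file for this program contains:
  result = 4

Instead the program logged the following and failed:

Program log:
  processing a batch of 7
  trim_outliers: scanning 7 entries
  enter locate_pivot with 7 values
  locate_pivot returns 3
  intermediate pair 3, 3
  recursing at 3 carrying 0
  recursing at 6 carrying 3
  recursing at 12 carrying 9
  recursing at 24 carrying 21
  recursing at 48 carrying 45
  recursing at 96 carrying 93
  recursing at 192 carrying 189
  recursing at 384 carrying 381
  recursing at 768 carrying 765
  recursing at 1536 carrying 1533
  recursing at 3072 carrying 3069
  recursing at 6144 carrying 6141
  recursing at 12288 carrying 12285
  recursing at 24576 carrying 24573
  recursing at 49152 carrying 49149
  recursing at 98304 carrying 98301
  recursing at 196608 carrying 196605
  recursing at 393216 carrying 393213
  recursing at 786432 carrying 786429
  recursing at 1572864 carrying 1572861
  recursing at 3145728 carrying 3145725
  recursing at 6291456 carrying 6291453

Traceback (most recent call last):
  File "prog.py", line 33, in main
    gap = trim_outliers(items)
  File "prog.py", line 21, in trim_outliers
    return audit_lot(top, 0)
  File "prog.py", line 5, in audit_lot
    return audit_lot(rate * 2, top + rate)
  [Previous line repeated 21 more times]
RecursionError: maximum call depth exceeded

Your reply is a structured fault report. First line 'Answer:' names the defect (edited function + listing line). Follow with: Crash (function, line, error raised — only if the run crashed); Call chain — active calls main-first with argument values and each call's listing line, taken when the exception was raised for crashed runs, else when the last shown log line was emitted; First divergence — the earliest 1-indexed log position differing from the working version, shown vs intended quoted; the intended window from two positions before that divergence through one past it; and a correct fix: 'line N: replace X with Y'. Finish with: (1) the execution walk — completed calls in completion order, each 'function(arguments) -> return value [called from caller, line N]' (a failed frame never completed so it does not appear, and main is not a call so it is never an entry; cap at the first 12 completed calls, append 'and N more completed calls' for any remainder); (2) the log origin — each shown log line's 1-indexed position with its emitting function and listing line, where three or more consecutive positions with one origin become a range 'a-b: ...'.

Answer: the defect is in audit_lot at line 5.
Key fact: The log first diverges at position 7: the faulty run prints 'recursing at 6 carrying 3' where the working version prints 'recursing at 1 carrying 3'.
Crash: audit_lot, line 5, RecursionError.
Call chain: main -> trim_outliers([11, 7, 10, 11, 3, 11, 4]) (called at line 33) -> audit_lot(3, 0) (called at line 21) -> audit_lot(6, 3) (called at line 5) ×21.
First divergence: position 7 — shown 'recursing at 6 carrying 3', intended 'recursing at 1 carrying 3'.
Intended log window:
  5: intermediate pair 3, 3
  6: recursing at 3 carrying 0
  7: recursing at 1 carrying 3
  8: checkpoint: 4
Execution walk:
  locate_pivot([11, 7, 10, 11, 3, 11, 4]) -> 3  [called from trim_outliers, line 18]
Log line origins:
  1: logged in main at line 32
  2: logged in trim_outliers at line 17
  3: logged in locate_pivot at line 8
  4: logged in locate_pivot at line 13
  5: logged in trim_outliers at line 20
  6-27: logged in audit_lot at line 4
A correct fix: line 5: replace `*` with `-`.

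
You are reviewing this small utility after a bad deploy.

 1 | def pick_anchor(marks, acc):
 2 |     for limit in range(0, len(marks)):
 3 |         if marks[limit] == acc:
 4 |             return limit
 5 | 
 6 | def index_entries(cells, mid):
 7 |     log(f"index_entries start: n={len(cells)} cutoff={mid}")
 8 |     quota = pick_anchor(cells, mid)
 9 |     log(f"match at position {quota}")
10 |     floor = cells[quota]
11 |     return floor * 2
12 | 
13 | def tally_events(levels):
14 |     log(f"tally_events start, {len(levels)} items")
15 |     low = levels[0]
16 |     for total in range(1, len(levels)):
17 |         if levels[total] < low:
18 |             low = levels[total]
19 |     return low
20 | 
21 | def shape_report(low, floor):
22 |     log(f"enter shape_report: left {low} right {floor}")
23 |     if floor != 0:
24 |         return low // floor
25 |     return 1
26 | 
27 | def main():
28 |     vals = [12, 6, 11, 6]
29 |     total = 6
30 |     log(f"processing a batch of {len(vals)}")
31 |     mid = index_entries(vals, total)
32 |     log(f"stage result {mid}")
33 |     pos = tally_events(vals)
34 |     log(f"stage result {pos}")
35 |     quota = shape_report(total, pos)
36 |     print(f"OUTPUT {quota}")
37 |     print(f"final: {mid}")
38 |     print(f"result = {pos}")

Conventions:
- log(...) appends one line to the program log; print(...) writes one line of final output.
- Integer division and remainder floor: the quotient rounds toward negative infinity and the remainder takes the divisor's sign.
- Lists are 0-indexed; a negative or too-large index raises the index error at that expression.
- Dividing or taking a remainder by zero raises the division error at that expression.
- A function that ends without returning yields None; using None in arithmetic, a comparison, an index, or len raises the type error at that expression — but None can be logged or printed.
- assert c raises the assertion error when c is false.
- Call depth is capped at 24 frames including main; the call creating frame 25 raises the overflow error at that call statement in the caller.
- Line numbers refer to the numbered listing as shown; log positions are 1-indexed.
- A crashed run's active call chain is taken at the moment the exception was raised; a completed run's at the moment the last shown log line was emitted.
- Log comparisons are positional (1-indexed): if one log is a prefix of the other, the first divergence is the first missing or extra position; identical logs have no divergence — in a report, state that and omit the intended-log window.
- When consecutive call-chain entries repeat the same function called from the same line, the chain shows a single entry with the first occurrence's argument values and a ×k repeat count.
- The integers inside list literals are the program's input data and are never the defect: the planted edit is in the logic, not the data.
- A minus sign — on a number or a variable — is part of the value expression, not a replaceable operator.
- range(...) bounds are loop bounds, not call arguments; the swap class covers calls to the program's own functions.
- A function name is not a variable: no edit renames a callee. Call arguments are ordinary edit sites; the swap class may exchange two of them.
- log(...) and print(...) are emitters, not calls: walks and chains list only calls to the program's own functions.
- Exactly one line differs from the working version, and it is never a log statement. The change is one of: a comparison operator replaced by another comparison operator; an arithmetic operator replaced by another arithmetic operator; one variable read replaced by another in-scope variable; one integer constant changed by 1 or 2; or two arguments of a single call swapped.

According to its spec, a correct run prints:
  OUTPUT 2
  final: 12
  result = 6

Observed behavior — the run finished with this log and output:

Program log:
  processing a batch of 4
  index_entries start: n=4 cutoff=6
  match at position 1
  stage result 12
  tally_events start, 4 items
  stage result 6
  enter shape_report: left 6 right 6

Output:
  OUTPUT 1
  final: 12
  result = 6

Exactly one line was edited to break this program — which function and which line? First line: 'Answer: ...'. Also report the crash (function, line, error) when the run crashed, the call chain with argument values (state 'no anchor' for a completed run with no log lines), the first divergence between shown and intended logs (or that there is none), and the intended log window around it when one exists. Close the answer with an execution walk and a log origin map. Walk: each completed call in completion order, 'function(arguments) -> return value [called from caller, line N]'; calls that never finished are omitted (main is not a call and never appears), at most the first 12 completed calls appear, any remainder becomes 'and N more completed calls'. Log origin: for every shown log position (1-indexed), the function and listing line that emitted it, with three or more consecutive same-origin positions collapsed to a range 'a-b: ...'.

Answer: the defect is in main at line 35.
Key fact: At log position 7 the runs split — shown 'enter shape_report: left 6 right 6', but the working version logs 'enter shape_report: left 12 right 6'.
Call chain: main -> shape_report(6, 6) (called at line 35).
First divergence: at position 7 the run shows 'enter shape_report: left 6 right 6' where the working version logs 'enter shape_report: left 12 right 6'.
Intended log window:
  5: tally_events start, 4 items
  6: stage result 6
  7: enter shape_report: left 12 right 6
Execution walk:
  pick_anchor([12, 6, 11, 6], 6) -> 1  [called from index_entries, line 8]
  index_entries([12, 6, 11, 6], 6) -> 12  [called from main, line 31]
  tally_events([12, 6, 11, 6]) -> 6  [called from main, line 33]
  shape_report(6, 6) -> 1  [called from main, line 35]
Log origin:
  1: from main, line 30
  2: from index_entries, line 7
  3: from index_entries, line 9
  4: from main, line 32
  5: from tally_events, line 14
  6: from main, line 34
  7: from shape_report, line 22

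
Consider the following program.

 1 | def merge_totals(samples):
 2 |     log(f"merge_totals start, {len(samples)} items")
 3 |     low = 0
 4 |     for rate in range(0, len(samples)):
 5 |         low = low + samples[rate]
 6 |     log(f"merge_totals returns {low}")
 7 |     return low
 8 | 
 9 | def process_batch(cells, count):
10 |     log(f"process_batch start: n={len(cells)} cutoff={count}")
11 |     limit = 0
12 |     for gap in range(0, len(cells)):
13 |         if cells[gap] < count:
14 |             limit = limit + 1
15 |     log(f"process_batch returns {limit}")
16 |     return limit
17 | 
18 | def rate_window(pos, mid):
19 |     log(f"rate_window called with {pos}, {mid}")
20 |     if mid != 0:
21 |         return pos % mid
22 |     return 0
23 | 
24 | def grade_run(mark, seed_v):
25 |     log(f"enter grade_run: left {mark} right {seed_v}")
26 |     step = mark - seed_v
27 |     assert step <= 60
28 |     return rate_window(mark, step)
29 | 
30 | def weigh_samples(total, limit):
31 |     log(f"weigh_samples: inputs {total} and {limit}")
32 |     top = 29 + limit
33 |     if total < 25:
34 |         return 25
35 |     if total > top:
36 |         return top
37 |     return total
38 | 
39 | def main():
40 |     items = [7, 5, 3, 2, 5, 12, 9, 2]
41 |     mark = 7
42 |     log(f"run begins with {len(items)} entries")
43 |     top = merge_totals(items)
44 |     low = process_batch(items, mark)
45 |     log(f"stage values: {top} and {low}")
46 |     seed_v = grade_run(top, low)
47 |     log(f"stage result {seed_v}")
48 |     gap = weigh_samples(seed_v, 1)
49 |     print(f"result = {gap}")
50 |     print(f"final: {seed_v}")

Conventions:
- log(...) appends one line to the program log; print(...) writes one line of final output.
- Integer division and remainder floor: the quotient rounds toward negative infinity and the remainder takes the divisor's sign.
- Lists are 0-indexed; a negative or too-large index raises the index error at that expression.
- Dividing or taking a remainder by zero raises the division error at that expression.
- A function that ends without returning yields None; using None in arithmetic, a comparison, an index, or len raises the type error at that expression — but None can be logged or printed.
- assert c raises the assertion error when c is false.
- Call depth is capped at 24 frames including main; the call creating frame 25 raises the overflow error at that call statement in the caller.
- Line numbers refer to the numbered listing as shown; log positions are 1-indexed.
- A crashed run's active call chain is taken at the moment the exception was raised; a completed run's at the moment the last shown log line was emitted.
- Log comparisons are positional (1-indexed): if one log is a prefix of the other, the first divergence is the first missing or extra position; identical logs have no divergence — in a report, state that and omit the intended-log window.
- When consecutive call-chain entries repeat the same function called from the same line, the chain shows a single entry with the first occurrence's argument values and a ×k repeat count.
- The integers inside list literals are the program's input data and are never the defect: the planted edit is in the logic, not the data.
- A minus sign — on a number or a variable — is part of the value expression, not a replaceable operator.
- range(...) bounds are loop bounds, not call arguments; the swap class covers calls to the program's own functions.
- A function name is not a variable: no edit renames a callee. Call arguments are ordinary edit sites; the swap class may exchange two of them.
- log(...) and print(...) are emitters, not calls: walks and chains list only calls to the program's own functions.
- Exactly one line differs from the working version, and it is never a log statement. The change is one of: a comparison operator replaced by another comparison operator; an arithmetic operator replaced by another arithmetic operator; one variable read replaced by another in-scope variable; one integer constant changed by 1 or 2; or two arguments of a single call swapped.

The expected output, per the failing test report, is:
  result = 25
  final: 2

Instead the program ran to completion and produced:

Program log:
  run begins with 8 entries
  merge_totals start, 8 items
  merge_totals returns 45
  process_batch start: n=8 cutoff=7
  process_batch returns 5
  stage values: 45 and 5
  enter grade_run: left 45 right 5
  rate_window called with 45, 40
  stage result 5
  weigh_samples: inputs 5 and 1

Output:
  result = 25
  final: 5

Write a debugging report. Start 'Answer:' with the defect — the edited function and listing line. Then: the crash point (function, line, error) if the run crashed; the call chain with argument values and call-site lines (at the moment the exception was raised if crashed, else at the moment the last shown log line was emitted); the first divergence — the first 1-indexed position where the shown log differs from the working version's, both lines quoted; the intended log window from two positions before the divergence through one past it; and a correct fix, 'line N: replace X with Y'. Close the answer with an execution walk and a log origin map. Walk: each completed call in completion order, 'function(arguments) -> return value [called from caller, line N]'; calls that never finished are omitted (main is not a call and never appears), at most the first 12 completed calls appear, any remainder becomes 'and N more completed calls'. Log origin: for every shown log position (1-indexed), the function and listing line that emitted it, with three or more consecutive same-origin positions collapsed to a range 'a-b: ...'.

Answer: the defect is in process_batch at line 13.
Core observation: The earliest visible damage is log position 5 — 'process_batch returns 5' rather than the intended 'process_batch returns 2'.
Call chain: main -> weigh_samples(5, 1) (called at line 48).
First divergence: position 5; shown 'process_batch returns 5' vs intended 'process_batch returns 2'.
Intended log window:
  3: merge_totals returns 45
  4: process_batch start: n=8 cutoff=7
  5: process_batch returns 2
  6: stage values: 45 and 2
Execution walk:
  merge_totals([7, 5, 3, 2, 5, 12, 9, 2]) -> 45  [called from main, line 43]
  process_batch([7, 5, 3, 2, 5, 12, 9, 2], 7) -> 5  [called from main, line 44]
  rate_window(45, 40) -> 5  [called from grade_run, line 28]
  grade_run(45, 5) -> 5  [called from main, line 46]
  weigh_samples(5, 1) -> 25  [called from main, line 48]
Log line origins:
  1: logged in main at line 42
  2: logged in merge_totals at line 2
  3: logged in merge_totals at line 6
  4: logged in process_batch at line 10
  5: logged in process_batch at line 15
  6: logged in main at line 45
  7: logged in grade_run at line 25
  8: logged in rate_window at line 19
  9: logged in main at line 47
  10: logged in weigh_samples at line 31
A correct fix: line 13: replace `<` with `>`.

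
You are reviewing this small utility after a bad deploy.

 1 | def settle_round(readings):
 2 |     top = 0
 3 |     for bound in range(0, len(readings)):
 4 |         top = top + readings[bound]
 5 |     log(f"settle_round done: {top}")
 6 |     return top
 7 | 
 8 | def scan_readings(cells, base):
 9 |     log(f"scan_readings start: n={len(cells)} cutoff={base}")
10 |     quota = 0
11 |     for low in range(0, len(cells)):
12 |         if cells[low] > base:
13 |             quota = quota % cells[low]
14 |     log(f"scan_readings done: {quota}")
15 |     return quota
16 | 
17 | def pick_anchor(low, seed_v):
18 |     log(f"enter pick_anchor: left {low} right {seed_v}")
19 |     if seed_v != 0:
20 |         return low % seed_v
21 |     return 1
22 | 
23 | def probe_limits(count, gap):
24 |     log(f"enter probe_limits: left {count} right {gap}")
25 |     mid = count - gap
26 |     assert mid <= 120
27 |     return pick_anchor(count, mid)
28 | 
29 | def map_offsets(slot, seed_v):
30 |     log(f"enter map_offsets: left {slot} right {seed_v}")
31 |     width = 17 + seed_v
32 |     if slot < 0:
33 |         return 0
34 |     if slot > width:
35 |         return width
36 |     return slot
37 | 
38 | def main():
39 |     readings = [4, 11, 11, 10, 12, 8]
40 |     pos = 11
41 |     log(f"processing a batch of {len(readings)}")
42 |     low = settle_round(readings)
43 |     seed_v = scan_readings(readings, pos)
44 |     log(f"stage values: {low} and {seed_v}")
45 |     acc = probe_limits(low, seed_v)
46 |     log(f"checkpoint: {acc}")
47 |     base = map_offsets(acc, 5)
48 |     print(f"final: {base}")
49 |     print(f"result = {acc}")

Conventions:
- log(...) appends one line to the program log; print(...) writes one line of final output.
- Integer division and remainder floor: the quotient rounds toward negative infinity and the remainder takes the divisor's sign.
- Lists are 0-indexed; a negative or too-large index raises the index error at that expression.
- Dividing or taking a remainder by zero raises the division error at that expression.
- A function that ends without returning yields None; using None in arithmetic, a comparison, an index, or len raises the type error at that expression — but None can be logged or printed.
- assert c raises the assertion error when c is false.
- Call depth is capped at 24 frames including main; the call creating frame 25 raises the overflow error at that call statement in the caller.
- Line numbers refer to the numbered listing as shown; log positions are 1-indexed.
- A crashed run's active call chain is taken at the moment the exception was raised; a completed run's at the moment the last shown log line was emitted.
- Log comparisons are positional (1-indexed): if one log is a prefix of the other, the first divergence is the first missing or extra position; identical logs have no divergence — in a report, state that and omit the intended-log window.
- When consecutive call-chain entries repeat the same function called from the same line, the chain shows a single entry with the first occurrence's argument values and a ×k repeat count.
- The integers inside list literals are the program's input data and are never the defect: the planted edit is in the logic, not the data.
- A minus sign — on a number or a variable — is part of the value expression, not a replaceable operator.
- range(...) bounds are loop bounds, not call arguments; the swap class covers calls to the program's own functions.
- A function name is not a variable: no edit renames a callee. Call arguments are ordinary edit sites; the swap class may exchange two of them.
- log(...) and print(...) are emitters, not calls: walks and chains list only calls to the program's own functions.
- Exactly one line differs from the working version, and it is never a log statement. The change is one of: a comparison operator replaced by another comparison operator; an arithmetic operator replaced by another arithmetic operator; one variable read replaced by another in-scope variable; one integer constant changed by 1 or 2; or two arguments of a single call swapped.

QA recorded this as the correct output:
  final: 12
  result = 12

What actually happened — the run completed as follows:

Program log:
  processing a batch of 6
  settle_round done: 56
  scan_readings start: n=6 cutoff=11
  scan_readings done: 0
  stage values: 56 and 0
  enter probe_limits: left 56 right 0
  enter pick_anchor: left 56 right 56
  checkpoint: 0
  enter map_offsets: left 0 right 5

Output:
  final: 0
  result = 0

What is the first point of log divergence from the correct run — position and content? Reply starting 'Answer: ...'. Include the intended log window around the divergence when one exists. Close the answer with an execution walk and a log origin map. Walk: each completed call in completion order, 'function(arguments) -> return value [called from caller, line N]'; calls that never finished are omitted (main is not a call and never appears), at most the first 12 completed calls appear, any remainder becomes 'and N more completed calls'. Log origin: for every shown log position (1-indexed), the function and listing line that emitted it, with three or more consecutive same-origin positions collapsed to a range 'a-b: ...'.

Answer: position 4 — shown 'scan_readings done: 0', intended 'scan_readings done: 12'.
Intended log window:
  2: settle_round done: 56
  3: scan_readings start: n=6 cutoff=11
  4: scan_readings done: 12
  5: stage values: 56 and 12
Execution walk:
  settle_round([4, 11, 11, 10, 12, 8]) -> 56  [called from main, line 42]
  scan_readings([4, 11, 11, 10, 12, 8], 11) -> 0  [called from main, line 43]
  pick_anchor(56, 56) -> 0  [called from probe_limits, line 27]
  probe_limits(56, 0) -> 0  [called from main, line 45]
  map_offsets(0, 5) -> 0  [called from main, line 47]
Log origins:
  1: logged in main at line 41
  2: logged in settle_round at line 5
  3: logged in scan_readings at line 9
  4: logged in scan_readings at line 14
  5: logged in main at line 44
  6: logged in probe_limits at line 24
  7: logged in pick_anchor at line 18
  8: logged in main at line 46
  9: logged in map_offsets at line 30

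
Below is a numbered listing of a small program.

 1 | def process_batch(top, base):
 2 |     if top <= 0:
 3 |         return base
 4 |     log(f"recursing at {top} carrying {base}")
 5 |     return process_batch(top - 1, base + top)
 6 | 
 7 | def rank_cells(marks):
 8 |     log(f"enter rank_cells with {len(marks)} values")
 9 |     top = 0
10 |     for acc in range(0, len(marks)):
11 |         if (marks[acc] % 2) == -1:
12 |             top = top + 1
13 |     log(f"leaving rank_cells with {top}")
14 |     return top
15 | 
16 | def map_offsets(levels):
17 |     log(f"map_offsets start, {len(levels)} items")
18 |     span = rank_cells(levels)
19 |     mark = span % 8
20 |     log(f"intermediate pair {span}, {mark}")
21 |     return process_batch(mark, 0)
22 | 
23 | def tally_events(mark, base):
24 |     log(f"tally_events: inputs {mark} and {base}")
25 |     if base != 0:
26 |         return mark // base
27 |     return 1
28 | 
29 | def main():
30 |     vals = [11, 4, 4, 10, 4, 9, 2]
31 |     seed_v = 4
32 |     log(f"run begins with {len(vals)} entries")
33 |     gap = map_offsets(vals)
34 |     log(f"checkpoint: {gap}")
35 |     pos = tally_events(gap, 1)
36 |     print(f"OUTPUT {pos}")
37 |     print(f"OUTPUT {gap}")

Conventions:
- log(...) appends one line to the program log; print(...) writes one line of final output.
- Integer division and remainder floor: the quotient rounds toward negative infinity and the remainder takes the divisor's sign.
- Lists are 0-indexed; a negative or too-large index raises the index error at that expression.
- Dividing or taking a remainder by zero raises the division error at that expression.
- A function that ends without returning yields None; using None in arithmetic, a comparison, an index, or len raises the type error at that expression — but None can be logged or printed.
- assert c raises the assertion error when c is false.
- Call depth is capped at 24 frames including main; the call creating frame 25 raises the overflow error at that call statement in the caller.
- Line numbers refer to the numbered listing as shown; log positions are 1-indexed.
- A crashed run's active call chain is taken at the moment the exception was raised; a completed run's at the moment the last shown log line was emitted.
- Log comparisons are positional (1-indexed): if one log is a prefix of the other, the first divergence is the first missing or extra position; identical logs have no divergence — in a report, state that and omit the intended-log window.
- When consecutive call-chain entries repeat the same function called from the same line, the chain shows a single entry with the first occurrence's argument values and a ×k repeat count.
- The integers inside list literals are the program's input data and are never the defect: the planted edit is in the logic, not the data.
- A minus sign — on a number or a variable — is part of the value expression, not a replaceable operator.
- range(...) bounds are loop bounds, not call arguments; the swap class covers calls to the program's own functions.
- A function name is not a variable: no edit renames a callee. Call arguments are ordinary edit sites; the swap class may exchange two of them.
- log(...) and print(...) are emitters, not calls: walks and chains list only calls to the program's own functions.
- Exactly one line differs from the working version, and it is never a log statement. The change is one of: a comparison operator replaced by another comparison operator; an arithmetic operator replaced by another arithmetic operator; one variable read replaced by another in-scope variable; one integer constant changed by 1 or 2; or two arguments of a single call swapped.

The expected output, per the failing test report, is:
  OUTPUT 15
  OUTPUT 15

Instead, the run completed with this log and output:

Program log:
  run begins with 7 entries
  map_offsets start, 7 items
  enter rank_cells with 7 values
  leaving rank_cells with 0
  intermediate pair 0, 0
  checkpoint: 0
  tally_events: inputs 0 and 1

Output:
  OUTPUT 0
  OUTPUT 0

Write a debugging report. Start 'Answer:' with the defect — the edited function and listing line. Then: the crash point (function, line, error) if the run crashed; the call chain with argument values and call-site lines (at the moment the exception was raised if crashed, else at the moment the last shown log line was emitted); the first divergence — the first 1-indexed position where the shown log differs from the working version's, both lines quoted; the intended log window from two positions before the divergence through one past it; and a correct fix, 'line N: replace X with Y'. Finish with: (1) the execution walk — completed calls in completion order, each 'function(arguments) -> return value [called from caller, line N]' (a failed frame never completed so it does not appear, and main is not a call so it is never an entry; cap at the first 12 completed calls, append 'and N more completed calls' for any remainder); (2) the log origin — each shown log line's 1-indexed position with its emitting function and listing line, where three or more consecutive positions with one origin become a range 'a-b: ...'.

Answer: the defect is in rank_cells at line 11.
Key fact: Position 4 is the first bad log line: 'leaving rank_cells with 0' should read 'leaving rank_cells with 5'.
Call chain: main -> tally_events(0, 1) (called at line 35).
First divergence: at position 4 the run shows 'leaving rank_cells with 0' where the working version logs 'leaving rank_cells with 5'.
Intended log window:
  2: map_offsets start, 7 items
  3: enter rank_cells with 7 values
  4: leaving rank_cells with 5
  5: intermediate pair 5, 5
Execution walk:
  rank_cells([11, 4, 4, 10, 4, 9, 2]) -> 0  [called from map_offsets, line 18]
  process_batch(0, 0) -> 0  [called from map_offsets, line 21]
  map_offsets([11, 4, 4, 10, 4, 9, 2]) -> 0  [called from main, line 33]
  tally_events(0, 1) -> 0  [called from main, line 35]
Log line origins:
  1: from main, line 32
  2: from map_offsets, line 17
  3: from rank_cells, line 8
  4: from rank_cells, line 13
  5: from map_offsets, line 20
  6: from main, line 34
  7: from tally_events, line 24
A correct fix: line 11: replace `-1` with `0`.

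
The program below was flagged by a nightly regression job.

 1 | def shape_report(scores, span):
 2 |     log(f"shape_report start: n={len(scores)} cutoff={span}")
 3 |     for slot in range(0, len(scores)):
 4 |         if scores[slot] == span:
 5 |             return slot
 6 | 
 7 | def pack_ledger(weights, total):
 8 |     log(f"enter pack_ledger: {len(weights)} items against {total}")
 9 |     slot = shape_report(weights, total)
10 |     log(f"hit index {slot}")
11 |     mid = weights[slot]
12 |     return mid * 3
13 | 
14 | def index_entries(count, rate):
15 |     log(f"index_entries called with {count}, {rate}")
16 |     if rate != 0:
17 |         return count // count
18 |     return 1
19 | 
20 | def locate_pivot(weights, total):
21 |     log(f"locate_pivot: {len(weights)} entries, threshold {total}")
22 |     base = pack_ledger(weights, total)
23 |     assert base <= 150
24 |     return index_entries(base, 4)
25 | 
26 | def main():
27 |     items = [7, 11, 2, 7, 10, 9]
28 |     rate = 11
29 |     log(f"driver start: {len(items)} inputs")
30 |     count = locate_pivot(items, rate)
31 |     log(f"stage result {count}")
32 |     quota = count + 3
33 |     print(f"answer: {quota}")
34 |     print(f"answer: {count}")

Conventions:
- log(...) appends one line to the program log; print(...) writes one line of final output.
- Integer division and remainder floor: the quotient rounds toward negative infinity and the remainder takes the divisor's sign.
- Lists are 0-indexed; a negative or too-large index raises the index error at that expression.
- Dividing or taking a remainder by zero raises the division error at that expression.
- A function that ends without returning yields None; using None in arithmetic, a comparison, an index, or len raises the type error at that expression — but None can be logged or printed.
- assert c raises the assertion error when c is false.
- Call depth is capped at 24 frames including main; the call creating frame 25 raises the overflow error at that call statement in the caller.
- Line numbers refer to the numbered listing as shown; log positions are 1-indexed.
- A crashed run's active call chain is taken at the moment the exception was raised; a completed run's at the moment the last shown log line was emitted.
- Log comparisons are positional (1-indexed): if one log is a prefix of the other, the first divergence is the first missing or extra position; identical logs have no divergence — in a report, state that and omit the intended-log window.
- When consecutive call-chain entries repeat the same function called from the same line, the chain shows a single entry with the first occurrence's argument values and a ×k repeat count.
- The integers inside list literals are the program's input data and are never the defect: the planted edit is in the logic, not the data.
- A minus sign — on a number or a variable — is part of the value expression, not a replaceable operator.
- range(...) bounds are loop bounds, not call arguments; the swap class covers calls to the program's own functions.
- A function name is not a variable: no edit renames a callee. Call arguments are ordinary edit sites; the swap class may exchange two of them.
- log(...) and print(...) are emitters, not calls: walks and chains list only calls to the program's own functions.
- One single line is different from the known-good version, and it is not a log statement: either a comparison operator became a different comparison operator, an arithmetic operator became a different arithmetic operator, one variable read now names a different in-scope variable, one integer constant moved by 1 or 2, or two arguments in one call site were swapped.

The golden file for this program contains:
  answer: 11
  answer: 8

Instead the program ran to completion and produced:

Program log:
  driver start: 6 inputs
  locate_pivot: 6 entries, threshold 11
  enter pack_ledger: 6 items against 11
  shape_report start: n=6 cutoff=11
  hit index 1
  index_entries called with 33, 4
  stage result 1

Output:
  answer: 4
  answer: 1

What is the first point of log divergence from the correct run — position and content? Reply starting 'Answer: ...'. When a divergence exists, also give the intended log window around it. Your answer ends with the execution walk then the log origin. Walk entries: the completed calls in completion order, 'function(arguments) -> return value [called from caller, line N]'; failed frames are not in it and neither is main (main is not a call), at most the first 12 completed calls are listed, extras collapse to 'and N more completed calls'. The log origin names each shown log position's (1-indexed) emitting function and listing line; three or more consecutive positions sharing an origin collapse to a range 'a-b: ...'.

Answer: at position 7 the run shows 'stage result 1' where the working version logs 'stage result 8'.
Intended log window:
  5: hit index 1
  6: index_entries called with 33, 4
  7: stage result 8
Execution walk:
  shape_report([7, 11, 2, 7, 10, 9], 11) -> 1  [called from pack_ledger, line 9]
  pack_ledger([7, 11, 2, 7, 10, 9], 11) -> 33  [called from locate_pivot, line 22]
  index_entries(33, 4) -> 1  [called from locate_pivot, line 24]
  locate_pivot([7, 11, 2, 7, 10, 9], 11) -> 1  [called from main, line 30]
Origin of each log line:
  1: emitted by main (line 29)
  2: emitted by locate_pivot (line 21)
  3: emitted by pack_ledger (line 8)
  4: emitted by shape_report (line 2)
  5: emitted by pack_ledger (line 10)
  6: emitted by index_entries (line 15)
  7: emitted by main (line 31)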